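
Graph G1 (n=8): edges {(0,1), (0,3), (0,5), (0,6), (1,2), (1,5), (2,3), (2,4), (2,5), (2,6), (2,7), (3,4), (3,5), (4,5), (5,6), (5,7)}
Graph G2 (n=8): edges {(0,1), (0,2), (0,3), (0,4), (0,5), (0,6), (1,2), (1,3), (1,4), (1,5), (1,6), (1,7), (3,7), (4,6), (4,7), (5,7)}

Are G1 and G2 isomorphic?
Yes, isomorphic

The graphs are isomorphic.
One valid mapping φ: V(G1) → V(G2): 0→7, 1→3, 2→0, 3→4, 4→6, 5→1, 6→5, 7→2

Verify φ preserves adjacency — for each edge of G1, its image is an edge of G2:
  (0,1) → (φ(0),φ(1)) = (3,7) ∈ E(G2) ✓
  (0,3) → (φ(0),φ(3)) = (4,7) ∈ E(G2) ✓
  (0,5) → (φ(0),φ(5)) = (1,7) ∈ E(G2) ✓
  (0,6) → (φ(0),φ(6)) = (5,7) ∈ E(G2) ✓
  (1,2) → (φ(1),φ(2)) = (0,3) ∈ E(G2) ✓
  (1,5) → (φ(1),φ(5)) = (1,3) ∈ E(G2) ✓
  (2,3) → (φ(2),φ(3)) = (0,4) ∈ E(G2) ✓
  (2,4) → (φ(2),φ(4)) = (0,6) ∈ E(G2) ✓
  (2,5) → (φ(2),φ(5)) = (0,1) ∈ E(G2) ✓
  (2,6) → (φ(2),φ(6)) = (0,5) ∈ E(G2) ✓
  (2,7) → (φ(2),φ(7)) = (0,2) ∈ E(G2) ✓
  (3,4) → (φ(3),φ(4)) = (4,6) ∈ E(G2) ✓
  (3,5) → (φ(3),φ(5)) = (1,4) ∈ E(G2) ✓
  (4,5) → (φ(4),φ(5)) = (1,6) ∈ E(G2) ✓
  (5,6) → (φ(5),φ(6)) = (1,5) ∈ E(G2) ✓
  (5,7) → (φ(5),φ(7)) = (1,2) ∈ E(G2) ✓
All 16 edges of G1 map to edges of G2, and |E(G1)| = |E(G2)| = 16, so φ is a bijection on edges as well as vertices. Hence G1 ≅ G2.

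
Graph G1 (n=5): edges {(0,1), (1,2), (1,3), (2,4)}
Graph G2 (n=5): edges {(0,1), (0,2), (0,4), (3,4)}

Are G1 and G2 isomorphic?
Yes, isomorphic

The graphs are isomorphic.
One valid mapping φ: V(G1) → V(G2): 0→1, 1→0, 2→4, 3→2, 4→3

Verify φ preserves adjacency — for each edge of G1, its image is an edge of G2:
  (0,1) → (φ(0),φ(1)) = (0,1) ∈ E(G2) ✓
  (1,2) → (φ(1),φ(2)) = (0,4) ∈ E(G2) ✓
  (1,3) → (φ(1),φ(3)) = (0,2) ∈ E(G2) ✓
  (2,4) → (φ(2),φ(4)) = (3,4) ∈ E(G2) ✓
All 4 edges of G1 map to edges of G2, and |E(G1)| = |E(G2)| = 4, so φ is a bijection on edges as well as vertices. Hence G1 ≅ G2.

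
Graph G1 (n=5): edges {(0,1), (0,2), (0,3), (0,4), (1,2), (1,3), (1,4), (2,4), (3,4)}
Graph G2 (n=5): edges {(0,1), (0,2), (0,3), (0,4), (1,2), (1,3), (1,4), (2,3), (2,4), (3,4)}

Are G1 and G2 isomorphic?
No, not isomorphic

The graphs are NOT isomorphic.

Counting edges: G1 has 9 edge(s); G2 has 10 edge(s).
Edge count is an isomorphism invariant (a bijection on vertices induces a bijection on edges), so differing edge counts rule out isomorphism.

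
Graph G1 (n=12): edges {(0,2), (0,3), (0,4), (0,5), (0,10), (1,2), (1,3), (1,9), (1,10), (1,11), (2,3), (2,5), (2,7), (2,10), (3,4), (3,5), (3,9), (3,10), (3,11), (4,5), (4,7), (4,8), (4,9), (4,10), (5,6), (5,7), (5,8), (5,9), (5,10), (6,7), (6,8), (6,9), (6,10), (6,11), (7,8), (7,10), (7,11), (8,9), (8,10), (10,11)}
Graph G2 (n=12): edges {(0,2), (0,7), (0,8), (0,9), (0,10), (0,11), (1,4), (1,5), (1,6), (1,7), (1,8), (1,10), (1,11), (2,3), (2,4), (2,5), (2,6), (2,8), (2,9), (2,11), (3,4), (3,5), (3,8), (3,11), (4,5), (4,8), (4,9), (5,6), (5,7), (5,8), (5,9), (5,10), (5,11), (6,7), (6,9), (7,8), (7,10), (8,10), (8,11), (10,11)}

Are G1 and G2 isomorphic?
Yes, isomorphic

The graphs are isomorphic.
One valid mapping φ: V(G1) → V(G2): 0→3, 1→9, 2→4, 3→2, 4→11, 5→8, 6→7, 7→1, 8→10, 9→0, 10→5, 11→6

Verify φ preserves adjacency — for each edge of G1, its image is an edge of G2:
  (0,2) → (φ(0),φ(2)) = (3,4) ∈ E(G2) ✓
  (0,3) → (φ(0),φ(3)) = (2,3) ∈ E(G2) ✓
  (0,4) → (φ(0),φ(4)) = (3,11) ∈ E(G2) ✓
  (0,5) → (φ(0),φ(5)) = (3,8) ∈ E(G2) ✓
  (0,10) → (φ(0),φ(10)) = (3,5) ∈ E(G2) ✓
  (1,2) → (φ(1),φ(2)) = (4,9) ∈ E(G2) ✓
  (1,3) → (φ(1),φ(3)) = (2,9) ∈ E(G2) ✓
  (1,9) → (φ(1),φ(9)) = (0,9) ∈ E(G2) ✓
  (1,10) → (φ(1),φ(10)) = (5,9) ∈ E(G2) ✓
  (1,11) → (φ(1),φ(11)) = (6,9) ∈ E(G2) ✓
  (2,3) → (φ(2),φ(3)) = (2,4) ∈ E(G2) ✓
  (2,5) → (φ(2),φ(5)) = (4,8) ∈ E(G2) ✓
  (2,7) → (φ(2),φ(7)) = (1,4) ∈ E(G2) ✓
  (2,10) → (φ(2),φ(10)) = (4,5) ∈ E(G2) ✓
  (3,4) → (φ(3),φ(4)) = (2,11) ∈ E(G2) ✓
  (3,5) → (φ(3),φ(5)) = (2,8) ∈ E(G2) ✓
  (3,9) → (φ(3),φ(9)) = (0,2) ∈ E(G2) ✓
  (3,10) → (φ(3),φ(10)) = (2,5) ∈ E(G2) ✓
  (3,11) → (φ(3),φ(11)) = (2,6) ∈ E(G2) ✓
  (4,5) → (φ(4),φ(5)) = (8,11) ∈ E(G2) ✓
  (4,7) → (φ(4),φ(7)) = (1,11) ∈ E(G2) ✓
  (4,8) → (φ(4),φ(8)) = (10,11) ∈ E(G2) ✓
  (4,9) → (φ(4),φ(9)) = (0,11) ∈ E(G2) ✓
  (4,10) → (φ(4),φ(10)) = (5,11) ∈ E(G2) ✓
  (5,6) → (φ(5),φ(6)) = (7,8) ∈ E(G2) ✓
  (5,7) → (φ(5),φ(7)) = (1,8) ∈ E(G2) ✓
  (5,8) → (φ(5),φ(8)) = (8,10) ∈ E(G2) ✓
  (5,9) → (φ(5),φ(9)) = (0,8) ∈ E(G2) ✓
  (5,10) → (φ(5),φ(10)) = (5,8) ∈ E(G2) ✓
  (6,7) → (φ(6),φ(7)) = (1,7) ∈ E(G2) ✓
  (6,8) → (φ(6),φ(8)) = (7,10) ∈ E(G2) ✓
  (6,9) → (φ(6),φ(9)) = (0,7) ∈ E(G2) ✓
  (6,10) → (φ(6),φ(10)) = (5,7) ∈ E(G2) ✓
  (6,11) → (φ(6),φ(11)) = (6,7) ∈ E(G2) ✓
  (7,8) → (φ(7),φ(8)) = (1,10) ∈ E(G2) ✓
  (7,10) → (φ(7),φ(10)) = (1,5) ∈ E(G2) ✓
  (7,11) → (φ(7),φ(11)) = (1,6) ∈ E(G2) ✓
  (8,9) → (φ(8),φ(9)) = (0,10) ∈ E(G2) ✓
  (8,10) → (φ(8),φ(10)) = (5,10) ∈ E(G2) ✓
  (10,11) → (φ(10),φ(11)) = (5,6) ∈ E(G2) ✓
All 40 edges of G1 map to edges of G2, and |E(G1)| = |E(G2)| = 40, so φ is a bijection on edges as well as vertices. Hence G1 ≅ G2.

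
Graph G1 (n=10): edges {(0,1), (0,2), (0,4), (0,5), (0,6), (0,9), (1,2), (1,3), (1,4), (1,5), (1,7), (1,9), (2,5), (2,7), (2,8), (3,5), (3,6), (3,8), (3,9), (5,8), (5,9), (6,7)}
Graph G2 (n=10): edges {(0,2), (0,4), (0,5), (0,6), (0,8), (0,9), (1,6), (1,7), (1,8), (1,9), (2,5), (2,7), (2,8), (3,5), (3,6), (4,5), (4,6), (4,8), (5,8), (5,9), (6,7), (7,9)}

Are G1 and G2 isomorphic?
No, not isomorphic

The graphs are NOT isomorphic.

Counting triangles (3-cliques): G1 has 14, G2 has 11.
Triangle count is an isomorphism invariant, so differing triangle counts rule out isomorphism.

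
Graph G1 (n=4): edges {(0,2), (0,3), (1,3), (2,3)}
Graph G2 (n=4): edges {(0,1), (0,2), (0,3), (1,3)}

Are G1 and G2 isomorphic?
Yes, isomorphic

The graphs are isomorphic.
One valid mapping φ: V(G1) → V(G2): 0→3, 1→2, 2→1, 3→0

Verify φ preserves adjacency — for each edge of G1, its image is an edge of G2:
  (0,2) → (φ(0),φ(2)) = (1,3) ∈ E(G2) ✓
  (0,3) → (φ(0),φ(3)) = (0,3) ∈ E(G2) ✓
  (1,3) → (φ(1),φ(3)) = (0,2) ∈ E(G2) ✓
  (2,3) → (φ(2),φ(3)) = (0,1) ∈ E(G2) ✓
All 4 edges of G1 map to edges of G2, and |E(G1)| = |E(G2)| = 4, so φ is a bijection on edges as well as vertices. Hence G1 ≅ G2.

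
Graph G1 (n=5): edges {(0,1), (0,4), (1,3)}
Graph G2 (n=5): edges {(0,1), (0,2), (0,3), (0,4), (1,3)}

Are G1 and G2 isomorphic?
No, not isomorphic

The graphs are NOT isomorphic.

Counting edges: G1 has 3 edge(s); G2 has 5 edge(s).
Edge count is an isomorphism invariant (a bijection on vertices induces a bijection on edges), so differing edge counts rule out isomorphism.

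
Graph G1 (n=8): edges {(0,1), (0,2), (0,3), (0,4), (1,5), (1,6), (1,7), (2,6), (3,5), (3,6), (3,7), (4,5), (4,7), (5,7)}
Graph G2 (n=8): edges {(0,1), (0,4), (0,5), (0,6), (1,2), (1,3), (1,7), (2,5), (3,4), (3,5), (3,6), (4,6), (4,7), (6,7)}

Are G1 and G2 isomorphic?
Yes, isomorphic

The graphs are isomorphic.
One valid mapping φ: V(G1) → V(G2): 0→1, 1→0, 2→2, 3→3, 4→7, 5→4, 6→5, 7→6

Verify φ preserves adjacency — for each edge of G1, its image is an edge of G2:
  (0,1) → (φ(0),φ(1)) = (0,1) ∈ E(G2) ✓
  (0,2) → (φ(0),φ(2)) = (1,2) ∈ E(G2) ✓
  (0,3) → (φ(0),φ(3)) = (1,3) ∈ E(G2) ✓
  (0,4) → (φ(0),φ(4)) = (1,7) ∈ E(G2) ✓
  (1,5) → (φ(1),φ(5)) = (0,4) ∈ E(G2) ✓
  (1,6) → (φ(1),φ(6)) = (0,5) ∈ E(G2) ✓
  (1,7) → (φ(1),φ(7)) = (0,6) ∈ E(G2) ✓
  (2,6) → (φ(2),φ(6)) = (2,5) ∈ E(G2) ✓
  (3,5) → (φ(3),φ(5)) = (3,4) ∈ E(G2) ✓
  (3,6) → (φ(3),φ(6)) = (3,5) ∈ E(G2) ✓
  (3,7) → (φ(3),φ(7)) = (3,6) ∈ E(G2) ✓
  (4,5) → (φ(4),φ(5)) = (4,7) ∈ E(G2) ✓
  (4,7) → (φ(4),φ(7)) = (6,7) ∈ E(G2) ✓
  (5,7) → (φ(5),φ(7)) = (4,6) ∈ E(G2) ✓
All 14 edges of G1 map to edges of G2, and |E(G1)| = |E(G2)| = 14, so φ is a bijection on edges as well as vertices. Hence G1 ≅ G2.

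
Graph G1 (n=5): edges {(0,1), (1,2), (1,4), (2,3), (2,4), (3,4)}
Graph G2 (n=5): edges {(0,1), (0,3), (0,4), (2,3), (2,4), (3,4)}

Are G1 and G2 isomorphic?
Yes, isomorphic

The graphs are isomorphic.
One valid mapping φ: V(G1) → V(G2): 0→1, 1→0, 2→3, 3→2, 4→4

Verify φ preserves adjacency — for each edge of G1, its image is an edge of G2:
  (0,1) → (φ(0),φ(1)) = (0,1) ∈ E(G2) ✓
  (1,2) → (φ(1),φ(2)) = (0,3) ∈ E(G2) ✓
  (1,4) → (φ(1),φ(4)) = (0,4) ∈ E(G2) ✓
  (2,3) → (φ(2),φ(3)) = (2,3) ∈ E(G2) ✓
  (2,4) → (φ(2),φ(4)) = (3,4) ∈ E(G2) ✓
  (3,4) → (φ(3),φ(4)) = (2,4) ∈ E(G2) ✓
All 6 edges of G1 map to edges of G2, and |E(G1)| = |E(G2)| = 6, so φ is a bijection on edges as well as vertices. Hence G1 ≅ G2.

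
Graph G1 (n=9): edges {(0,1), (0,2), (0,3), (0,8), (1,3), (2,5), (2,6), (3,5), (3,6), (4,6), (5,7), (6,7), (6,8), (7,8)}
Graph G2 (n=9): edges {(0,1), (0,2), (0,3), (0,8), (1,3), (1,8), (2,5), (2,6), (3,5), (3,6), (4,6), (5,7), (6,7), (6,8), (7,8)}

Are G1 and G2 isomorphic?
No, not isomorphic

The graphs are NOT isomorphic.

Counting edges: G1 has 14 edge(s); G2 has 15 edge(s).
Edge count is an isomorphism invariant (a bijection on vertices induces a bijection on edges), so differing edge counts rule out isomorphism.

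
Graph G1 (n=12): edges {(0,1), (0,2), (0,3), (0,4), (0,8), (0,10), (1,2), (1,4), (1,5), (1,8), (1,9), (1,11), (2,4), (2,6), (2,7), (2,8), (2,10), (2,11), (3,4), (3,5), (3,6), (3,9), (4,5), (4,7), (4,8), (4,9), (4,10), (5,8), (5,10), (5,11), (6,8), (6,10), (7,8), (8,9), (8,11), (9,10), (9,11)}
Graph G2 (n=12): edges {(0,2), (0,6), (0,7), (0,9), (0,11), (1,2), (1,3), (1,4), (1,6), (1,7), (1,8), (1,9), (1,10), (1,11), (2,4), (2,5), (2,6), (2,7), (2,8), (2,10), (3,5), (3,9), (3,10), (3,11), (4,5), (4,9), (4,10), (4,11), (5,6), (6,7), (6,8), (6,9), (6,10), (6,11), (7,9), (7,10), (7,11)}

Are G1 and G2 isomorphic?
Yes, isomorphic

The graphs are isomorphic.
One valid mapping φ: V(G1) → V(G2): 0→10, 1→7, 2→2, 3→3, 4→1, 5→11, 6→5, 7→8, 8→6, 9→9, 10→4, 11→0

Verify φ preserves adjacency — for each edge of G1, its image is an edge of G2:
  (0,1) → (φ(0),φ(1)) = (7,10) ∈ E(G2) ✓
  (0,2) → (φ(0),φ(2)) = (2,10) ∈ E(G2) ✓
  (0,3) → (φ(0),φ(3)) = (3,10) ∈ E(G2) ✓
  (0,4) → (φ(0),φ(4)) = (1,10) ∈ E(G2) ✓
  (0,8) → (φ(0),φ(8)) = (6,10) ∈ E(G2) ✓
  (0,10) → (φ(0),φ(10)) = (4,10) ∈ E(G2) ✓
  (1,2) → (φ(1),φ(2)) = (2,7) ∈ E(G2) ✓
  (1,4) → (φ(1),φ(4)) = (1,7) ∈ E(G2) ✓
  (1,5) → (φ(1),φ(5)) = (7,11) ∈ E(G2) ✓
  (1,8) → (φ(1),φ(8)) = (6,7) ∈ E(G2) ✓
  (1,9) → (φ(1),φ(9)) = (7,9) ∈ E(G2) ✓
  (1,11) → (φ(1),φ(11)) = (0,7) ∈ E(G2) ✓
  (2,4) → (φ(2),φ(4)) = (1,2) ∈ E(G2) ✓
  (2,6) → (φ(2),φ(6)) = (2,5) ∈ E(G2) ✓
  (2,7) → (φ(2),φ(7)) = (2,8) ∈ E(G2) ✓
  (2,8) → (φ(2),φ(8)) = (2,6) ∈ E(G2) ✓
  (2,10) → (φ(2),φ(10)) = (2,4) ∈ E(G2) ✓
  (2,11) → (φ(2),φ(11)) = (0,2) ∈ E(G2) ✓
  (3,4) → (φ(3),φ(4)) = (1,3) ∈ E(G2) ✓
  (3,5) → (φ(3),φ(5)) = (3,11) ∈ E(G2) ✓
  (3,6) → (φ(3),φ(6)) = (3,5) ∈ E(G2) ✓
  (3,9) → (φ(3),φ(9)) = (3,9) ∈ E(G2) ✓
  (4,5) → (φ(4),φ(5)) = (1,11) ∈ E(G2) ✓
  (4,7) → (φ(4),φ(7)) = (1,8) ∈ E(G2) ✓
  (4,8) → (φ(4),φ(8)) = (1,6) ∈ E(G2) ✓
  (4,9) → (φ(4),φ(9)) = (1,9) ∈ E(G2) ✓
  (4,10) → (φ(4),φ(10)) = (1,4) ∈ E(G2) ✓
  (5,8) → (φ(5),φ(8)) = (6,11) ∈ E(G2) ✓
  (5,10) → (φ(5),φ(10)) = (4,11) ∈ E(G2) ✓
  (5,11) → (φ(5),φ(11)) = (0,11) ∈ E(G2) ✓
  (6,8) → (φ(6),φ(8)) = (5,6) ∈ E(G2) ✓
  (6,10) → (φ(6),φ(10)) = (4,5) ∈ E(G2) ✓
  (7,8) → (φ(7),φ(8)) = (6,8) ∈ E(G2) ✓
  (8,9) → (φ(8),φ(9)) = (6,9) ∈ E(G2) ✓
  (8,11) → (φ(8),φ(11)) = (0,6) ∈ E(G2) ✓
  (9,10) → (φ(9),φ(10)) = (4,9) ∈ E(G2) ✓
  (9,11) → (φ(9),φ(11)) = (0,9) ∈ E(G2) ✓
All 37 edges of G1 map to edges of G2, and |E(G1)| = |E(G2)| = 37, so φ is a bijection on edges as well as vertices. Hence G1 ≅ G2.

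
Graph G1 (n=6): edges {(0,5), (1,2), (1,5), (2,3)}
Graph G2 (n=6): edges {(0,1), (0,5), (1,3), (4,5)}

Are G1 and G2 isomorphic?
Yes, isomorphic

The graphs are isomorphic.
One valid mapping φ: V(G1) → V(G2): 0→4, 1→0, 2→1, 3→3, 4→2, 5→5

Verify φ preserves adjacency — for each edge of G1, its image is an edge of G2:
  (0,5) → (φ(0),φ(5)) = (4,5) ∈ E(G2) ✓
  (1,2) → (φ(1),φ(2)) = (0,1) ∈ E(G2) ✓
  (1,5) → (φ(1),φ(5)) = (0,5) ∈ E(G2) ✓
  (2,3) → (φ(2),φ(3)) = (1,3) ∈ E(G2) ✓
All 4 edges of G1 map to edges of G2, and |E(G1)| = |E(G2)| = 4, so φ is a bijection on edges as well as vertices. Hence G1 ≅ G2.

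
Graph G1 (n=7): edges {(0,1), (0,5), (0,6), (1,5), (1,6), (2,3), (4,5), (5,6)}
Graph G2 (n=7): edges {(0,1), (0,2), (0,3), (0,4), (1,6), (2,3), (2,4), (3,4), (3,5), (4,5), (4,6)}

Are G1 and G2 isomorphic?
No, not isomorphic

The graphs are NOT isomorphic.

Degrees in G1: deg(0)=3, deg(1)=3, deg(2)=1, deg(3)=1, deg(4)=1, deg(5)=4, deg(6)=3.
Sorted degree sequence of G1: [4, 3, 3, 3, 1, 1, 1].
Degrees in G2: deg(0)=4, deg(1)=2, deg(2)=3, deg(3)=4, deg(4)=5, deg(5)=2, deg(6)=2.
Sorted degree sequence of G2: [5, 4, 4, 3, 2, 2, 2].
The (sorted) degree sequence is an isomorphism invariant, so since G1 and G2 have different degree sequences they cannot be isomorphic.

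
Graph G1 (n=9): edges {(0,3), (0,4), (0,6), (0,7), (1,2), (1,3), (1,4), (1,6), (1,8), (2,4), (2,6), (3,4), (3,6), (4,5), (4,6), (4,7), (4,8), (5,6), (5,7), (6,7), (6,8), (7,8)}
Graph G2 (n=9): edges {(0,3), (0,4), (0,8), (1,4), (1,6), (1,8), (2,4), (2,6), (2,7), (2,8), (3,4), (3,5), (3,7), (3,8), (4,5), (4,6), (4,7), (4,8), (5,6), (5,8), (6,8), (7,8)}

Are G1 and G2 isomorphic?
Yes, isomorphic

The graphs are isomorphic.
One valid mapping φ: V(G1) → V(G2): 0→7, 1→6, 2→1, 3→2, 4→4, 5→0, 6→8, 7→3, 8→5

Verify φ preserves adjacency — for each edge of G1, its image is an edge of G2:
  (0,3) → (φ(0),φ(3)) = (2,7) ∈ E(G2) ✓
  (0,4) → (φ(0),φ(4)) = (4,7) ∈ E(G2) ✓
  (0,6) → (φ(0),φ(6)) = (7,8) ∈ E(G2) ✓
  (0,7) → (φ(0),φ(7)) = (3,7) ∈ E(G2) ✓
  (1,2) → (φ(1),φ(2)) = (1,6) ∈ E(G2) ✓
  (1,3) → (φ(1),φ(3)) = (2,6) ∈ E(G2) ✓
  (1,4) → (φ(1),φ(4)) = (4,6) ∈ E(G2) ✓
  (1,6) → (φ(1),φ(6)) = (6,8) ∈ E(G2) ✓
  (1,8) → (φ(1),φ(8)) = (5,6) ∈ E(G2) ✓
  (2,4) → (φ(2),φ(4)) = (1,4) ∈ E(G2) ✓
  (2,6) → (φ(2),φ(6)) = (1,8) ∈ E(G2) ✓
  (3,4) → (φ(3),φ(4)) = (2,4) ∈ E(G2) ✓
  (3,6) → (φ(3),φ(6)) = (2,8) ∈ E(G2) ✓
  (4,5) → (φ(4),φ(5)) = (0,4) ∈ E(G2) ✓
  (4,6) → (φ(4),φ(6)) = (4,8) ∈ E(G2) ✓
  (4,7) → (φ(4),φ(7)) = (3,4) ∈ E(G2) ✓
  (4,8) → (φ(4),φ(8)) = (4,5) ∈ E(G2) ✓
  (5,6) → (φ(5),φ(6)) = (0,8) ∈ E(G2) ✓
  (5,7) → (φ(5),φ(7)) = (0,3) ∈ E(G2) ✓
  (6,7) → (φ(6),φ(7)) = (3,8) ∈ E(G2) ✓
  (6,8) → (φ(6),φ(8)) = (5,8) ∈ E(G2) ✓
  (7,8) → (φ(7),φ(8)) = (3,5) ∈ E(G2) ✓
All 22 edges of G1 map to edges of G2, and |E(G1)| = |E(G2)| = 22, so φ is a bijection on edges as well as vertices. Hence G1 ≅ G2.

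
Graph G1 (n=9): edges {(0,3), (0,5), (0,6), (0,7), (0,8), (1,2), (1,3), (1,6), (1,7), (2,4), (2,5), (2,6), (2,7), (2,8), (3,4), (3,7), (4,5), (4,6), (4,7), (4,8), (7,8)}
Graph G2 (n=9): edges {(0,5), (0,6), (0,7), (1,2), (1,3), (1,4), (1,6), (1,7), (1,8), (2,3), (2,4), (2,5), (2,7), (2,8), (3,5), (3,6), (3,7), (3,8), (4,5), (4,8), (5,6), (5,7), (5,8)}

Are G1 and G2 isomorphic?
No, not isomorphic

The graphs are NOT isomorphic.

Degrees in G1: deg(0)=5, deg(1)=4, deg(2)=6, deg(3)=4, deg(4)=6, deg(5)=3, deg(6)=4, deg(7)=6, deg(8)=4.
Sorted degree sequence of G1: [6, 6, 6, 5, 4, 4, 4, 4, 3].
Degrees in G2: deg(0)=3, deg(1)=6, deg(2)=6, deg(3)=6, deg(4)=4, deg(5)=7, deg(6)=4, deg(7)=5, deg(8)=5.
Sorted degree sequence of G2: [7, 6, 6, 6, 5, 5, 4, 4, 3].
The (sorted) degree sequence is an isomorphism invariant, so since G1 and G2 have different degree sequences they cannot be isomorphic.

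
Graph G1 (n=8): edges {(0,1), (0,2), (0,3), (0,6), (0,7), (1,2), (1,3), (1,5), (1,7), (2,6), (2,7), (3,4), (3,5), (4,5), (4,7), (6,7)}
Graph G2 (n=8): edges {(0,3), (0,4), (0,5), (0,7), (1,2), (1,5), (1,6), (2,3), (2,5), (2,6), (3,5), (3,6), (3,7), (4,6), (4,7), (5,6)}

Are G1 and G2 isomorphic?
Yes, isomorphic

The graphs are isomorphic.
One valid mapping φ: V(G1) → V(G2): 0→5, 1→3, 2→2, 3→0, 4→4, 5→7, 6→1, 7→6

Verify φ preserves adjacency — for each edge of G1, its image is an edge of G2:
  (0,1) → (φ(0),φ(1)) = (3,5) ∈ E(G2) ✓
  (0,2) → (φ(0),φ(2)) = (2,5) ∈ E(G2) ✓
  (0,3) → (φ(0),φ(3)) = (0,5) ∈ E(G2) ✓
  (0,6) → (φ(0),φ(6)) = (1,5) ∈ E(G2) ✓
  (0,7) → (φ(0),φ(7)) = (5,6) ∈ E(G2) ✓
  (1,2) → (φ(1),φ(2)) = (2,3) ∈ E(G2) ✓
  (1,3) → (φ(1),φ(3)) = (0,3) ∈ E(G2) ✓
  (1,5) → (φ(1),φ(5)) = (3,7) ∈ E(G2) ✓
  (1,7) → (φ(1),φ(7)) = (3,6) ∈ E(G2) ✓
  (2,6) → (φ(2),φ(6)) = (1,2) ∈ E(G2) ✓
  (2,7) → (φ(2),φ(7)) = (2,6) ∈ E(G2) ✓
  (3,4) → (φ(3),φ(4)) = (0,4) ∈ E(G2) ✓
  (3,5) → (φ(3),φ(5)) = (0,7) ∈ E(G2) ✓
  (4,5) → (φ(4),φ(5)) = (4,7) ∈ E(G2) ✓
  (4,7) → (φ(4),φ(7)) = (4,6) ∈ E(G2) ✓
  (6,7) → (φ(6),φ(7)) = (1,6) ∈ E(G2) ✓
All 16 edges of G1 map to edges of G2, and |E(G1)| = |E(G2)| = 16, so φ is a bijection on edges as well as vertices. Hence G1 ≅ G2.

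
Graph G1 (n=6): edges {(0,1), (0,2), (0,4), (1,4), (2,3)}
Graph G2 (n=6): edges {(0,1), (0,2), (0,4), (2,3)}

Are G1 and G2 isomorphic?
No, not isomorphic

The graphs are NOT isomorphic.

Counting edges: G1 has 5 edge(s); G2 has 4 edge(s).
Edge count is an isomorphism invariant (a bijection on vertices induces a bijection on edges), so differing edge counts rule out isomorphism.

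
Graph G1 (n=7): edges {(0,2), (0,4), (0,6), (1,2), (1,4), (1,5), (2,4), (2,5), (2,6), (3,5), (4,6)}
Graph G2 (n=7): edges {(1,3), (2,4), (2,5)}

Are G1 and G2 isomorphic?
No, not isomorphic

The graphs are NOT isomorphic.

Connected components of G1: 1 component(s) with vertex sets [[0, 1, 2, 3, 4, 5, 6]], sizes [7].
Connected components of G2: 4 component(s) with vertex sets [[0], [6], [1, 3], [2, 4, 5]], sizes [1, 1, 2, 3].
The number of connected components (and the multiset of component sizes) is an isomorphism invariant — an isomorphism maps each component of G1 bijectively onto a component of G2. Since G1 has 1 component(s) and G2 has 4, they cannot be isomorphic.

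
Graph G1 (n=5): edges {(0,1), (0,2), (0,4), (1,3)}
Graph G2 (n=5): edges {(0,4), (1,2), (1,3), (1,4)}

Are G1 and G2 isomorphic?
Yes, isomorphic

The graphs are isomorphic.
One valid mapping φ: V(G1) → V(G2): 0→1, 1→4, 2→2, 3→0, 4→3

Verify φ preserves adjacency — for each edge of G1, its image is an edge of G2:
  (0,1) → (φ(0),φ(1)) = (1,4) ∈ E(G2) ✓
  (0,2) → (φ(0),φ(2)) = (1,2) ∈ E(G2) ✓
  (0,4) → (φ(0),φ(4)) = (1,3) ∈ E(G2) ✓
  (1,3) → (φ(1),φ(3)) = (0,4) ∈ E(G2) ✓
All 4 edges of G1 map to edges of G2, and |E(G1)| = |E(G2)| = 4, so φ is a bijection on edges as well as vertices. Hence G1 ≅ G2.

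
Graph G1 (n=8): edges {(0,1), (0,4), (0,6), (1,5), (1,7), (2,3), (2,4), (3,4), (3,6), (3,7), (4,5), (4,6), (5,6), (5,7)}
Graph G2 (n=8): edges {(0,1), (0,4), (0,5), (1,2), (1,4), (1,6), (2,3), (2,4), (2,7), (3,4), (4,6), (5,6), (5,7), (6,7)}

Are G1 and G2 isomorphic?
Yes, isomorphic

The graphs are isomorphic.
One valid mapping φ: V(G1) → V(G2): 0→0, 1→5, 2→3, 3→2, 4→4, 5→6, 6→1, 7→7

Verify φ preserves adjacency — for each edge of G1, its image is an edge of G2:
  (0,1) → (φ(0),φ(1)) = (0,5) ∈ E(G2) ✓
  (0,4) → (φ(0),φ(4)) = (0,4) ∈ E(G2) ✓
  (0,6) → (φ(0),φ(6)) = (0,1) ∈ E(G2) ✓
  (1,5) → (φ(1),φ(5)) = (5,6) ∈ E(G2) ✓
  (1,7) → (φ(1),φ(7)) = (5,7) ∈ E(G2) ✓
  (2,3) → (φ(2),φ(3)) = (2,3) ∈ E(G2) ✓
  (2,4) → (φ(2),φ(4)) = (3,4) ∈ E(G2) ✓
  (3,4) → (φ(3),φ(4)) = (2,4) ∈ E(G2) ✓
  (3,6) → (φ(3),φ(6)) = (1,2) ∈ E(G2) ✓
  (3,7) → (φ(3),φ(7)) = (2,7) ∈ E(G2) ✓
  (4,5) → (φ(4),φ(5)) = (4,6) ∈ E(G2) ✓
  (4,6) → (φ(4),φ(6)) = (1,4) ∈ E(G2) ✓
  (5,6) → (φ(5),φ(6)) = (1,6) ∈ E(G2) ✓
  (5,7) → (φ(5),φ(7)) = (6,7) ∈ E(G2) ✓
All 14 edges of G1 map to edges of G2, and |E(G1)| = |E(G2)| = 14, so φ is a bijection on edges as well as vertices. Hence G1 ≅ G2.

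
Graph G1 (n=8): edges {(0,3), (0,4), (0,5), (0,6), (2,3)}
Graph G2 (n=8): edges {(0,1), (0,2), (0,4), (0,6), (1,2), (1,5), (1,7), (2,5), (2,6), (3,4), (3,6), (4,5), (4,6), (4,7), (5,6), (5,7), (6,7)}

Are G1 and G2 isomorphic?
No, not isomorphic

The graphs are NOT isomorphic.

Counting triangles (3-cliques): G1 has 0, G2 has 11.
Triangle count is an isomorphism invariant, so differing triangle counts rule out isomorphism.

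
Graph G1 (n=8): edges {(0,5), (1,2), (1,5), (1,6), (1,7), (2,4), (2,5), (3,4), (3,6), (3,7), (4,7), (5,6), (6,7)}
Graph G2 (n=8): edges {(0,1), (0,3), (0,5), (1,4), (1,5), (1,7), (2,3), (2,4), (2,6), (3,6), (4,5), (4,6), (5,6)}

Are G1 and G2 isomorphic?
Yes, isomorphic

The graphs are isomorphic.
One valid mapping φ: V(G1) → V(G2): 0→7, 1→5, 2→0, 3→2, 4→3, 5→1, 6→4, 7→6

Verify φ preserves adjacency — for each edge of G1, its image is an edge of G2:
  (0,5) → (φ(0),φ(5)) = (1,7) ∈ E(G2) ✓
  (1,2) → (φ(1),φ(2)) = (0,5) ∈ E(G2) ✓
  (1,5) → (φ(1),φ(5)) = (1,5) ∈ E(G2) ✓
  (1,6) → (φ(1),φ(6)) = (4,5) ∈ E(G2) ✓
  (1,7) → (φ(1),φ(7)) = (5,6) ∈ E(G2) ✓
  (2,4) → (φ(2),φ(4)) = (0,3) ∈ E(G2) ✓
  (2,5) → (φ(2),φ(5)) = (0,1) ∈ E(G2) ✓
  (3,4) → (φ(3),φ(4)) = (2,3) ∈ E(G2) ✓
  (3,6) → (φ(3),φ(6)) = (2,4) ∈ E(G2) ✓
  (3,7) → (φ(3),φ(7)) = (2,6) ∈ E(G2) ✓
  (4,7) → (φ(4),φ(7)) = (3,6) ∈ E(G2) ✓
  (5,6) → (φ(5),φ(6)) = (1,4) ∈ E(G2) ✓
  (6,7) → (φ(6),φ(7)) = (4,6) ∈ E(G2) ✓
All 13 edges of G1 map to edges of G2, and |E(G1)| = |E(G2)| = 13, so φ is a bijection on edges as well as vertices. Hence G1 ≅ G2.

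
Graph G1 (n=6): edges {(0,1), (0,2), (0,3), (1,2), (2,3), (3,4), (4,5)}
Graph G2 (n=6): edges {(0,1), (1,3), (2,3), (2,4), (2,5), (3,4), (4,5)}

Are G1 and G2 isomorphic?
Yes, isomorphic

The graphs are isomorphic.
One valid mapping φ: V(G1) → V(G2): 0→2, 1→5, 2→4, 3→3, 4→1, 5→0

Verify φ preserves adjacency — for each edge of G1, its image is an edge of G2:
  (0,1) → (φ(0),φ(1)) = (2,5) ∈ E(G2) ✓
  (0,2) → (φ(0),φ(2)) = (2,4) ∈ E(G2) ✓
  (0,3) → (φ(0),φ(3)) = (2,3) ∈ E(G2) ✓
  (1,2) → (φ(1),φ(2)) = (4,5) ∈ E(G2) ✓
  (2,3) → (φ(2),φ(3)) = (3,4) ∈ E(G2) ✓
  (3,4) → (φ(3),φ(4)) = (1,3) ∈ E(G2) ✓
  (4,5) → (φ(4),φ(5)) = (0,1) ∈ E(G2) ✓
All 7 edges of G1 map to edges of G2, and |E(G1)| = |E(G2)| = 7, so φ is a bijection on edges as well as vertices. Hence G1 ≅ G2.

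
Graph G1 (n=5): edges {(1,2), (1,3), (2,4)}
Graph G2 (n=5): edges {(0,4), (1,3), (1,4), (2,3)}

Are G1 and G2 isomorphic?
No, not isomorphic

The graphs are NOT isomorphic.

Degrees in G1: deg(0)=0, deg(1)=2, deg(2)=2, deg(3)=1, deg(4)=1.
Sorted degree sequence of G1: [2, 2, 1, 1, 0].
Degrees in G2: deg(0)=1, deg(1)=2, deg(2)=1, deg(3)=2, deg(4)=2.
Sorted degree sequence of G2: [2, 2, 2, 1, 1].
The (sorted) degree sequence is an isomorphism invariant, so since G1 and G2 have different degree sequences they cannot be isomorphic.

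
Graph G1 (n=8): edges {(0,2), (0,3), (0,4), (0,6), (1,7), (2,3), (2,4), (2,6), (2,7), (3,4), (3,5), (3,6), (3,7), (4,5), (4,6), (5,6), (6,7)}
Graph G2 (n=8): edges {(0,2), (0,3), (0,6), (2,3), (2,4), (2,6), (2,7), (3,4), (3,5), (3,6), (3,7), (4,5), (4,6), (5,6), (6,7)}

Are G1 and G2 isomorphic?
No, not isomorphic

The graphs are NOT isomorphic.

Counting edges: G1 has 17 edge(s); G2 has 15 edge(s).
Edge count is an isomorphism invariant (a bijection on vertices induces a bijection on edges), so differing edge counts rule out isomorphism.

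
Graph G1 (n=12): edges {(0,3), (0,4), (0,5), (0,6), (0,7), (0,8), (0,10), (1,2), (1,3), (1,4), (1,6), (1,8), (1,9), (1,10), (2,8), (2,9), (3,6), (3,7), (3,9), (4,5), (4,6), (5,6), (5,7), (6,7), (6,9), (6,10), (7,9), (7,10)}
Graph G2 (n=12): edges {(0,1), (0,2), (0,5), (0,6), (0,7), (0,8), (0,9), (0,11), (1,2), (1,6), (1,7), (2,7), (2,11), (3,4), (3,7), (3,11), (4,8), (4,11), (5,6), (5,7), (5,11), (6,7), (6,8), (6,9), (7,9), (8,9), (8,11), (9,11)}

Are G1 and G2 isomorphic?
Yes, isomorphic

The graphs are isomorphic.
One valid mapping φ: V(G1) → V(G2): 0→7, 1→11, 2→4, 3→9, 4→2, 5→1, 6→0, 7→6, 8→3, 9→8, 10→5, 11→10

Verify φ preserves adjacency — for each edge of G1, its image is an edge of G2:
  (0,3) → (φ(0),φ(3)) = (7,9) ∈ E(G2) ✓
  (0,4) → (φ(0),φ(4)) = (2,7) ∈ E(G2) ✓
  (0,5) → (φ(0),φ(5)) = (1,7) ∈ E(G2) ✓
  (0,6) → (φ(0),φ(6)) = (0,7) ∈ E(G2) ✓
  (0,7) → (φ(0),φ(7)) = (6,7) ∈ E(G2) ✓
  (0,8) → (φ(0),φ(8)) = (3,7) ∈ E(G2) ✓
  (0,10) → (φ(0),φ(10)) = (5,7) ∈ E(G2) ✓
  (1,2) → (φ(1),φ(2)) = (4,11) ∈ E(G2) ✓
  (1,3) → (φ(1),φ(3)) = (9,11) ∈ E(G2) ✓
  (1,4) → (φ(1),φ(4)) = (2,11) ∈ E(G2) ✓
  (1,6) → (φ(1),φ(6)) = (0,11) ∈ E(G2) ✓
  (1,8) → (φ(1),φ(8)) = (3,11) ∈ E(G2) ✓
  (1,9) → (φ(1),φ(9)) = (8,11) ∈ E(G2) ✓
  (1,10) → (φ(1),φ(10)) = (5,11) ∈ E(G2) ✓
  (2,8) → (φ(2),φ(8)) = (3,4) ∈ E(G2) ✓
  (2,9) → (φ(2),φ(9)) = (4,8) ∈ E(G2) ✓
  (3,6) → (φ(3),φ(6)) = (0,9) ∈ E(G2) ✓
  (3,7) → (φ(3),φ(7)) = (6,9) ∈ E(G2) ✓
  (3,9) → (φ(3),φ(9)) = (8,9) ∈ E(G2) ✓
  (4,5) → (φ(4),φ(5)) = (1,2) ∈ E(G2) ✓
  (4,6) → (φ(4),φ(6)) = (0,2) ∈ E(G2) ✓
  (5,6) → (φ(5),φ(6)) = (0,1) ∈ E(G2) ✓
  (5,7) → (φ(5),φ(7)) = (1,6) ∈ E(G2) ✓
  (6,7) → (φ(6),φ(7)) = (0,6) ∈ E(G2) ✓
  (6,9) → (φ(6),φ(9)) = (0,8) ∈ E(G2) ✓
  (6,10) → (φ(6),φ(10)) = (0,5) ∈ E(G2) ✓
  (7,9) → (φ(7),φ(9)) = (6,8) ∈ E(G2) ✓
  (7,10) → (φ(7),φ(10)) = (5,6) ∈ E(G2) ✓
All 28 edges of G1 map to edges of G2, and |E(G1)| = |E(G2)| = 28, so φ is a bijection on edges as well as vertices. Hence G1 ≅ G2.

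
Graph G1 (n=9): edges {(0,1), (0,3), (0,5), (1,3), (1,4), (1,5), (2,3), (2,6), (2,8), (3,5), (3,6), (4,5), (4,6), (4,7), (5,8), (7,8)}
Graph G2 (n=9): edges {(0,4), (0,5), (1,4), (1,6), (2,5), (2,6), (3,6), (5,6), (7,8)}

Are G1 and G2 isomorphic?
No, not isomorphic

The graphs are NOT isomorphic.

Connected components of G1: 1 component(s) with vertex sets [[0, 1, 2, 3, 4, 5, 6, 7, 8]], sizes [9].
Connected components of G2: 2 component(s) with vertex sets [[7, 8], [0, 1, 2, 3, 4, 5, 6]], sizes [2, 7].
The number of connected components (and the multiset of component sizes) is an isomorphism invariant — an isomorphism maps each component of G1 bijectively onto a component of G2. Since G1 has 1 component(s) and G2 has 2, they cannot be isomorphic.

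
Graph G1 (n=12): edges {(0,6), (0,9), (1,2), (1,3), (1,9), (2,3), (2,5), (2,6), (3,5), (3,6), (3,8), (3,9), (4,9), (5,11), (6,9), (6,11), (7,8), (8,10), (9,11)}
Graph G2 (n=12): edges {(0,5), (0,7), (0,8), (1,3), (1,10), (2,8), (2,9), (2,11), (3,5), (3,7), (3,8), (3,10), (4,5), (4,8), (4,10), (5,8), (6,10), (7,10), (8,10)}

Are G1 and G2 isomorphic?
Yes, isomorphic

The graphs are isomorphic.
One valid mapping φ: V(G1) → V(G2): 0→1, 1→4, 2→5, 3→8, 4→6, 5→0, 6→3, 7→11, 8→2, 9→10, 10→9, 11→7

Verify φ preserves adjacency — for each edge of G1, its image is an edge of G2:
  (0,6) → (φ(0),φ(6)) = (1,3) ∈ E(G2) ✓
  (0,9) → (φ(0),φ(9)) = (1,10) ∈ E(G2) ✓
  (1,2) → (φ(1),φ(2)) = (4,5) ∈ E(G2) ✓
  (1,3) → (φ(1),φ(3)) = (4,8) ∈ E(G2) ✓
  (1,9) → (φ(1),φ(9)) = (4,10) ∈ E(G2) ✓
  (2,3) → (φ(2),φ(3)) = (5,8) ∈ E(G2) ✓
  (2,5) → (φ(2),φ(5)) = (0,5) ∈ E(G2) ✓
  (2,6) → (φ(2),φ(6)) = (3,5) ∈ E(G2) ✓
  (3,5) → (φ(3),φ(5)) = (0,8) ∈ E(G2) ✓
  (3,6) → (φ(3),φ(6)) = (3,8) ∈ E(G2) ✓
  (3,8) → (φ(3),φ(8)) = (2,8) ∈ E(G2) ✓
  (3,9) → (φ(3),φ(9)) = (8,10) ∈ E(G2) ✓
  (4,9) → (φ(4),φ(9)) = (6,10) ∈ E(G2) ✓
  (5,11) → (φ(5),φ(11)) = (0,7) ∈ E(G2) ✓
  (6,9) → (φ(6),φ(9)) = (3,10) ∈ E(G2) ✓
  (6,11) → (φ(6),φ(11)) = (3,7) ∈ E(G2) ✓
  (7,8) → (φ(7),φ(8)) = (2,11) ∈ E(G2) ✓
  (8,10) → (φ(8),φ(10)) = (2,9) ∈ E(G2) ✓
  (9,11) → (φ(9),φ(11)) = (7,10) ∈ E(G2) ✓
All 19 edges of G1 map to edges of G2, and |E(G1)| = |E(G2)| = 19, so φ is a bijection on edges as well as vertices. Hence G1 ≅ G2.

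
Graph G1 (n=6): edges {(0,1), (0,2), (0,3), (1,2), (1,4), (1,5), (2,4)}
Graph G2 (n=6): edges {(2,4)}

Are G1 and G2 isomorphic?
No, not isomorphic

The graphs are NOT isomorphic.

Connected components of G1: 1 component(s) with vertex sets [[0, 1, 2, 3, 4, 5]], sizes [6].
Connected components of G2: 5 component(s) with vertex sets [[0], [1], [3], [5], [2, 4]], sizes [1, 1, 1, 1, 2].
The number of connected components (and the multiset of component sizes) is an isomorphism invariant — an isomorphism maps each component of G1 bijectively onto a component of G2. Since G1 has 1 component(s) and G2 has 5, they cannot be isomorphic.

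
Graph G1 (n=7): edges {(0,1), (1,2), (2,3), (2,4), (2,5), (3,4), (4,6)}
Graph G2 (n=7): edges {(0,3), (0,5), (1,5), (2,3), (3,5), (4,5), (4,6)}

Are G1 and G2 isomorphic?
Yes, isomorphic

The graphs are isomorphic.
One valid mapping φ: V(G1) → V(G2): 0→6, 1→4, 2→5, 3→0, 4→3, 5→1, 6→2

Verify φ preserves adjacency — for each edge of G1, its image is an edge of G2:
  (0,1) → (φ(0),φ(1)) = (4,6) ∈ E(G2) ✓
  (1,2) → (φ(1),φ(2)) = (4,5) ∈ E(G2) ✓
  (2,3) → (φ(2),φ(3)) = (0,5) ∈ E(G2) ✓
  (2,4) → (φ(2),φ(4)) = (3,5) ∈ E(G2) ✓
  (2,5) → (φ(2),φ(5)) = (1,5) ∈ E(G2) ✓
  (3,4) → (φ(3),φ(4)) = (0,3) ∈ E(G2) ✓
  (4,6) → (φ(4),φ(6)) = (2,3) ∈ E(G2) ✓
All 7 edges of G1 map to edges of G2, and |E(G1)| = |E(G2)| = 7, so φ is a bijection on edges as well as vertices. Hence G1 ≅ G2.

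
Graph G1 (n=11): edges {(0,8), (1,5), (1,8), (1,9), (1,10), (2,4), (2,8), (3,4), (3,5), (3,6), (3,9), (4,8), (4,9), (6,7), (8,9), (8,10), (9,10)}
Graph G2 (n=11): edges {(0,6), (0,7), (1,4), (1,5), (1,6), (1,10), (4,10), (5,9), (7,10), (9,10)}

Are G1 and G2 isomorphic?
No, not isomorphic

The graphs are NOT isomorphic.

Connected components of G1: 1 component(s) with vertex sets [[0, 1, 2, 3, 4, 5, 6, 7, 8, 9, 10]], sizes [11].
Connected components of G2: 4 component(s) with vertex sets [[2], [3], [8], [0, 1, 4, 5, 6, 7, 9, 10]], sizes [1, 1, 1, 8].
The number of connected components (and the multiset of component sizes) is an isomorphism invariant — an isomorphism maps each component of G1 bijectively onto a component of G2. Since G1 has 1 component(s) and G2 has 4, they cannot be isomorphic.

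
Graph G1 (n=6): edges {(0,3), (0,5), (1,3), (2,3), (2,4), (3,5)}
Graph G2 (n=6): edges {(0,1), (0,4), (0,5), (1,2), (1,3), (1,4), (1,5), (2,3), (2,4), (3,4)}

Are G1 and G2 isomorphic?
No, not isomorphic

The graphs are NOT isomorphic.

Counting triangles (3-cliques): G1 has 1, G2 has 6.
Triangle count is an isomorphism invariant, so differing triangle counts rule out isomorphism.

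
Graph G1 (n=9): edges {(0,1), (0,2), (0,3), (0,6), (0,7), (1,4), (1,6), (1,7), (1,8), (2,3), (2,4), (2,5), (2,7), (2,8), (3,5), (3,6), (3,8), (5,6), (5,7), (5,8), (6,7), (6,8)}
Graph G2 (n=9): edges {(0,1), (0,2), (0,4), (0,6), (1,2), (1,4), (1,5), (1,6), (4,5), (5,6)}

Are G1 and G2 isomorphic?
No, not isomorphic

The graphs are NOT isomorphic.

Degrees in G1: deg(0)=5, deg(1)=5, deg(2)=6, deg(3)=5, deg(4)=2, deg(5)=5, deg(6)=6, deg(7)=5, deg(8)=5.
Sorted degree sequence of G1: [6, 6, 5, 5, 5, 5, 5, 5, 2].
Degrees in G2: deg(0)=4, deg(1)=5, deg(2)=2, deg(3)=0, deg(4)=3, deg(5)=3, deg(6)=3, deg(7)=0, deg(8)=0.
Sorted degree sequence of G2: [5, 4, 3, 3, 3, 2, 0, 0, 0].
The (sorted) degree sequence is an isomorphism invariant, so since G1 and G2 have different degree sequences they cannot be isomorphic.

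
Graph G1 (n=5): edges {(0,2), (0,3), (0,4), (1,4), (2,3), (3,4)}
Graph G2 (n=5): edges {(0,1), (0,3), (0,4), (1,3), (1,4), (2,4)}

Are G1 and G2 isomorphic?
Yes, isomorphic

The graphs are isomorphic.
One valid mapping φ: V(G1) → V(G2): 0→1, 1→2, 2→3, 3→0, 4→4

Verify φ preserves adjacency — for each edge of G1, its image is an edge of G2:
  (0,2) → (φ(0),φ(2)) = (1,3) ∈ E(G2) ✓
  (0,3) → (φ(0),φ(3)) = (0,1) ∈ E(G2) ✓
  (0,4) → (φ(0),φ(4)) = (1,4) ∈ E(G2) ✓
  (1,4) → (φ(1),φ(4)) = (2,4) ∈ E(G2) ✓
  (2,3) → (φ(2),φ(3)) = (0,3) ∈ E(G2) ✓
  (3,4) → (φ(3),φ(4)) = (0,4) ∈ E(G2) ✓
All 6 edges of G1 map to edges of G2, and |E(G1)| = |E(G2)| = 6, so φ is a bijection on edges as well as vertices. Hence G1 ≅ G2.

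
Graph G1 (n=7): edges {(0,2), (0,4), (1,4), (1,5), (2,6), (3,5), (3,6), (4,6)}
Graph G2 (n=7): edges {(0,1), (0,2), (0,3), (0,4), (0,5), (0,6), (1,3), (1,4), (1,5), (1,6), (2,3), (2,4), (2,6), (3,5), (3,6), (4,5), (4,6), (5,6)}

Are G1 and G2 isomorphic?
No, not isomorphic

The graphs are NOT isomorphic.

Counting triangles (3-cliques): G1 has 0, G2 has 21.
Triangle count is an isomorphism invariant, so differing triangle counts rule out isomorphism.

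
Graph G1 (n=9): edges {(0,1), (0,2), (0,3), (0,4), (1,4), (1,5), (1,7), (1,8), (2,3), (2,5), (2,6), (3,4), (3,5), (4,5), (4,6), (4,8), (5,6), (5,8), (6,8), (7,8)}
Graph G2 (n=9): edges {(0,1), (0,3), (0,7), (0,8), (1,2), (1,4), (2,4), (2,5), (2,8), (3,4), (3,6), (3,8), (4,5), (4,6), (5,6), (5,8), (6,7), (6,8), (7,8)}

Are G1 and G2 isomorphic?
No, not isomorphic

The graphs are NOT isomorphic.

Degrees in G1: deg(0)=4, deg(1)=5, deg(2)=4, deg(3)=4, deg(4)=6, deg(5)=6, deg(6)=4, deg(7)=2, deg(8)=5.
Sorted degree sequence of G1: [6, 6, 5, 5, 4, 4, 4, 4, 2].
Degrees in G2: deg(0)=4, deg(1)=3, deg(2)=4, deg(3)=4, deg(4)=5, deg(5)=4, deg(6)=5, deg(7)=3, deg(8)=6.
Sorted degree sequence of G2: [6, 5, 5, 4, 4, 4, 4, 3, 3].
The (sorted) degree sequence is an isomorphism invariant, so since G1 and G2 have different degree sequences they cannot be isomorphic.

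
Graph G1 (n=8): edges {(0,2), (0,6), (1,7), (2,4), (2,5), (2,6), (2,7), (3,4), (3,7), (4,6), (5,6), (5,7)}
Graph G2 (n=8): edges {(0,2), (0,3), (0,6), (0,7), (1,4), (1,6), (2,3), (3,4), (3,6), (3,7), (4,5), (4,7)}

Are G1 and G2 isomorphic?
Yes, isomorphic

The graphs are isomorphic.
One valid mapping φ: V(G1) → V(G2): 0→2, 1→5, 2→3, 3→1, 4→6, 5→7, 6→0, 7→4

Verify φ preserves adjacency — for each edge of G1, its image is an edge of G2:
  (0,2) → (φ(0),φ(2)) = (2,3) ∈ E(G2) ✓
  (0,6) → (φ(0),φ(6)) = (0,2) ∈ E(G2) ✓
  (1,7) → (φ(1),φ(7)) = (4,5) ∈ E(G2) ✓
  (2,4) → (φ(2),φ(4)) = (3,6) ∈ E(G2) ✓
  (2,5) → (φ(2),φ(5)) = (3,7) ∈ E(G2) ✓
  (2,6) → (φ(2),φ(6)) = (0,3) ∈ E(G2) ✓
  (2,7) → (φ(2),φ(7)) = (3,4) ∈ E(G2) ✓
  (3,4) → (φ(3),φ(4)) = (1,6) ∈ E(G2) ✓
  (3,7) → (φ(3),φ(7)) = (1,4) ∈ E(G2) ✓
  (4,6) → (φ(4),φ(6)) = (0,6) ∈ E(G2) ✓
  (5,6) → (φ(5),φ(6)) = (0,7) ∈ E(G2) ✓
  (5,7) → (φ(5),φ(7)) = (4,7) ∈ E(G2) ✓
All 12 edges of G1 map to edges of G2, and |E(G1)| = |E(G2)| = 12, so φ is a bijection on edges as well as vertices. Hence G1 ≅ G2.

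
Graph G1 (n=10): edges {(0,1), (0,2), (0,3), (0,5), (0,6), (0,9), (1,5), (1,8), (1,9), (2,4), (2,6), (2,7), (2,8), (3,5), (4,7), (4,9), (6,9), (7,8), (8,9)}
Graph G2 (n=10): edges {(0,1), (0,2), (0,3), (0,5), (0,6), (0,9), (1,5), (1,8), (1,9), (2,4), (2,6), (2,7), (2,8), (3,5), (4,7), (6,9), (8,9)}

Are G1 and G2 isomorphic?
No, not isomorphic

The graphs are NOT isomorphic.

Counting edges: G1 has 19 edge(s); G2 has 17 edge(s).
Edge count is an isomorphism invariant (a bijection on vertices induces a bijection on edges), so differing edge counts rule out isomorphism.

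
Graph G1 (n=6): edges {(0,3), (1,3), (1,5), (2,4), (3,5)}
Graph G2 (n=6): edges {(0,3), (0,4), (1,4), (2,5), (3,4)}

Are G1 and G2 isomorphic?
Yes, isomorphic

The graphs are isomorphic.
One valid mapping φ: V(G1) → V(G2): 0→1, 1→3, 2→5, 3→4, 4→2, 5→0

Verify φ preserves adjacency — for each edge of G1, its image is an edge of G2:
  (0,3) → (φ(0),φ(3)) = (1,4) ∈ E(G2) ✓
  (1,3) → (φ(1),φ(3)) = (3,4) ∈ E(G2) ✓
  (1,5) → (φ(1),φ(5)) = (0,3) ∈ E(G2) ✓
  (2,4) → (φ(2),φ(4)) = (2,5) ∈ E(G2) ✓
  (3,5) → (φ(3),φ(5)) = (0,4) ∈ E(G2) ✓
All 5 edges of G1 map to edges of G2, and |E(G1)| = |E(G2)| = 5, so φ is a bijection on edges as well as vertices. Hence G1 ≅ G2.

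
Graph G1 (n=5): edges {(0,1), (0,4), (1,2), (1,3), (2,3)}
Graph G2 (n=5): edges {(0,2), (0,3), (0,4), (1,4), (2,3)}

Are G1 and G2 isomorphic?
Yes, isomorphic

The graphs are isomorphic.
One valid mapping φ: V(G1) → V(G2): 0→4, 1→0, 2→3, 3→2, 4→1

Verify φ preserves adjacency — for each edge of G1, its image is an edge of G2:
  (0,1) → (φ(0),φ(1)) = (0,4) ∈ E(G2) ✓
  (0,4) → (φ(0),φ(4)) = (1,4) ∈ E(G2) ✓
  (1,2) → (φ(1),φ(2)) = (0,3) ∈ E(G2) ✓
  (1,3) → (φ(1),φ(3)) = (0,2) ∈ E(G2) ✓
  (2,3) → (φ(2),φ(3)) = (2,3) ∈ E(G2) ✓
All 5 edges of G1 map to edges of G2, and |E(G1)| = |E(G2)| = 5, so φ is a bijection on edges as well as vertices. Hence G1 ≅ G2.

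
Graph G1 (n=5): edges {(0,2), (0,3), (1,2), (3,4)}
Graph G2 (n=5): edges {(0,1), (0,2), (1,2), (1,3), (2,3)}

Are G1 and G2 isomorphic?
No, not isomorphic

The graphs are NOT isomorphic.

Counting triangles (3-cliques): G1 has 0, G2 has 2.
Triangle count is an isomorphism invariant, so differing triangle counts rule out isomorphism.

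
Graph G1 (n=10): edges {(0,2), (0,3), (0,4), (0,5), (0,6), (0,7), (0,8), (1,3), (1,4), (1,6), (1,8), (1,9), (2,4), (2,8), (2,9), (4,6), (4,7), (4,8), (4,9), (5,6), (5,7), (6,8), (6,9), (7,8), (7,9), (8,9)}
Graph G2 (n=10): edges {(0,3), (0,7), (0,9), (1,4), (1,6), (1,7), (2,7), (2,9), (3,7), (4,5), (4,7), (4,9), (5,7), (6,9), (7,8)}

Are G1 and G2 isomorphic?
No, not isomorphic

The graphs are NOT isomorphic.

Counting triangles (3-cliques): G1 has 25, G2 has 3.
Triangle count is an isomorphism invariant, so differing triangle counts rule out isomorphism.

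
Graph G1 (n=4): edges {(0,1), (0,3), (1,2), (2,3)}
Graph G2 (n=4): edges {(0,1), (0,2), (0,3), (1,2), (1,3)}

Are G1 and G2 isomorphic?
No, not isomorphic

The graphs are NOT isomorphic.

Counting triangles (3-cliques): G1 has 0, G2 has 2.
Triangle count is an isomorphism invariant, so differing triangle counts rule out isomorphism.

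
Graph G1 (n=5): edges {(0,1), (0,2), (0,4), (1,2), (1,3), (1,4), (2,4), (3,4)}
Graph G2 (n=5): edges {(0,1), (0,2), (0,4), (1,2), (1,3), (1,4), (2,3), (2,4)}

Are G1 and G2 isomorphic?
Yes, isomorphic

The graphs are isomorphic.
One valid mapping φ: V(G1) → V(G2): 0→4, 1→2, 2→0, 3→3, 4→1

Verify φ preserves adjacency — for each edge of G1, its image is an edge of G2:
  (0,1) → (φ(0),φ(1)) = (2,4) ∈ E(G2) ✓
  (0,2) → (φ(0),φ(2)) = (0,4) ∈ E(G2) ✓
  (0,4) → (φ(0),φ(4)) = (1,4) ∈ E(G2) ✓
  (1,2) → (φ(1),φ(2)) = (0,2) ∈ E(G2) ✓
  (1,3) → (φ(1),φ(3)) = (2,3) ∈ E(G2) ✓
  (1,4) → (φ(1),φ(4)) = (1,2) ∈ E(G2) ✓
  (2,4) → (φ(2),φ(4)) = (0,1) ∈ E(G2) ✓
  (3,4) → (φ(3),φ(4)) = (1,3) ∈ E(G2) ✓
All 8 edges of G1 map to edges of G2, and |E(G1)| = |E(G2)| = 8, so φ is a bijection on edges as well as vertices. Hence G1 ≅ G2.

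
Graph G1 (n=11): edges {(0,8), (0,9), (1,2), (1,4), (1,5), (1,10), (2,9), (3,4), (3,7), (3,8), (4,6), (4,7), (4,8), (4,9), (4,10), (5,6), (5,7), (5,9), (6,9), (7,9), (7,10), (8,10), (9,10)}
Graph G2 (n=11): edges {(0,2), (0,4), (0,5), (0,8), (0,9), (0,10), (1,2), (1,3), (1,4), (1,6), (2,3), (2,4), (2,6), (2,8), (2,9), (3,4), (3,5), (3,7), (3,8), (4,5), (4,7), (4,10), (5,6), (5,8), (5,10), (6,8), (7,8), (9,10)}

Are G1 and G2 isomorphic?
No, not isomorphic

The graphs are NOT isomorphic.

Counting triangles (3-cliques): G1 has 11, G2 has 21.
Triangle count is an isomorphism invariant, so differing triangle counts rule out isomorphism.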